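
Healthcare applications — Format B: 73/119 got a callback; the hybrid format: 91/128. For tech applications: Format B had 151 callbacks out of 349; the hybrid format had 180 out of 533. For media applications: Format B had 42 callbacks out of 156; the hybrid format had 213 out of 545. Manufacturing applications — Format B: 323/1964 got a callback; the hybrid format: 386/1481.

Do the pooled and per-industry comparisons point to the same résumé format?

No

Healthcare: Format B 73/119 = 61.3%, the hybrid format 91/128 = 71.1% → the hybrid format
Tech: Format B 151/349 = 43.3%, the hybrid format 180/533 = 33.8% → Format B
Media: Format B 42/156 = 26.9%, the hybrid format 213/545 = 39.1% → the hybrid format
Manufacturing: Format B 323/1964 = 16.4%, the hybrid format 386/1481 = 26.1% → the hybrid format
Overall: Format B 589/2588 = 22.8%, the hybrid format 870/2687 = 32.4% → the hybrid format
Neither sweeps: Format B wins 1 of 4 groups, the hybrid format wins 3. The hybrid format wins overall but not every group — no Simpson reversal.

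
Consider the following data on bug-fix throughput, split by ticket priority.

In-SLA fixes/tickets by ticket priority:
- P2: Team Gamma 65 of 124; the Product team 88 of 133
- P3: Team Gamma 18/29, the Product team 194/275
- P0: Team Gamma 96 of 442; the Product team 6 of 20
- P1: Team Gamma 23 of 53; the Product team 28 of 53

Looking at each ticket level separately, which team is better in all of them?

the Product team

P2: Team Gamma 65/124 = 52.4%, the Product team 88/133 = 66.2% → the Product team
P3: Team Gamma 18/29 = 62.1%, the Product team 194/275 = 70.5% → the Product team
P0: Team Gamma 96/442 = 21.7%, the Product team 6/20 = 30.0% → the Product team
P1: Team Gamma 23/53 = 43.4%, the Product team 28/53 = 52.8% → the Product team
The Product team has the higher rate in all 4 groups.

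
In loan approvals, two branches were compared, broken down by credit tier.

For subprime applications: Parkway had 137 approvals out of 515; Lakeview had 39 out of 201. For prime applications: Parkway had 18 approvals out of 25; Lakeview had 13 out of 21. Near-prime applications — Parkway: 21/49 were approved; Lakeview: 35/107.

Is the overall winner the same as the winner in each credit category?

Yes

Subprime: Parkway 137/515 = 26.6%, Lakeview 39/201 = 19.4% → Parkway
Prime: Parkway 18/25 = 72.0%, Lakeview 13/21 = 61.9% → Parkway
Near-prime: Parkway 21/49 = 42.9%, Lakeview 35/107 = 32.7% → Parkway
Overall: Parkway 176/589 = 29.9%, Lakeview 87/329 = 26.4% → Parkway
Parkway wins overall and in every credit group — no reversal.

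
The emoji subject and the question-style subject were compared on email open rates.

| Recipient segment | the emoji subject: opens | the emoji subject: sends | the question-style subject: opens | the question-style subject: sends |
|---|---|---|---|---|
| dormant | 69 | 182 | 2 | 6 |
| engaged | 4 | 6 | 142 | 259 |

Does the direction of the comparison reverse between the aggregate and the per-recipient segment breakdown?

Dormant: the emoji subject 69/182 = 37.9%, the question-style subject 2/6 = 33.3% → the emoji subject
Engaged: the emoji subject 4/6 = 66.7%, the question-style subject 142/259 = 54.8% → the emoji subject
Overall: the emoji subject 73/188 = 38.8%, the question-style subject 144/265 = 54.3% → the question-style subject
The emoji subject wins each recipient group but the question-style subject wins overall — the comparison reverses. The emoji subject's sends skew toward dormant, which has a lower base rate.

Yes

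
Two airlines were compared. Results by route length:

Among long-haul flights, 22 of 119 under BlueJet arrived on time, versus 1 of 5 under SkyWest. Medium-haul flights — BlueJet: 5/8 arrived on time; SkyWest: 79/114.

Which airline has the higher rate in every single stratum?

Long-haul: BlueJet 22/119 = 18.5%, SkyWest 1/5 = 20.0% → SkyWest
Medium-haul: BlueJet 5/8 = 62.5%, SkyWest 79/114 = 69.3% → SkyWest
SkyWest has the higher rate in both groups.

SkyWest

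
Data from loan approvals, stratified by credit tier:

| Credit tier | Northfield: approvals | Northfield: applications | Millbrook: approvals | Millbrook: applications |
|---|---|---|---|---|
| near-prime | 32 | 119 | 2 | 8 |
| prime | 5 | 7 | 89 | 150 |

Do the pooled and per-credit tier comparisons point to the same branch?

Near-prime: Northfield 32/119 = 26.9%, Millbrook 2/8 = 25.0% → Northfield
Prime: Northfield 5/7 = 71.4%, Millbrook 89/150 = 59.3% → Northfield
Overall: Northfield 37/126 = 29.4%, Millbrook 91/158 = 57.6% → Millbrook
Northfield wins each credit group but Millbrook wins overall — the comparison reverses. Northfield's applications skew toward near-prime, which has a lower base rate.

No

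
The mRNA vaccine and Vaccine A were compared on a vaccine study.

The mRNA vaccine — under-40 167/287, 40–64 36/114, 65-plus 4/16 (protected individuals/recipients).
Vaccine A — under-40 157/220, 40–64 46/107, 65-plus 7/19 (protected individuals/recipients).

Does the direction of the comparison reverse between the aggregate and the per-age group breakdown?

No

Under-40: the mRNA vaccine 167/287 = 58.2%, Vaccine A 157/220 = 71.4% → Vaccine A
40–64: the mRNA vaccine 36/114 = 31.6%, Vaccine A 46/107 = 43.0% → Vaccine A
65-plus: the mRNA vaccine 4/16 = 25.0%, Vaccine A 7/19 = 36.8% → Vaccine A
Overall: the mRNA vaccine 207/417 = 49.6%, Vaccine A 210/346 = 60.7% → Vaccine A
Vaccine A wins overall and in every age group — no reversal.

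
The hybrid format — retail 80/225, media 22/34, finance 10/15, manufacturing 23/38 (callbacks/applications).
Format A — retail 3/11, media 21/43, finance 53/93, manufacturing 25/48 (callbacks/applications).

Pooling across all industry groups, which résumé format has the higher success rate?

Format A

Retail: the hybrid format 80/225 = 35.6%, Format A 3/11 = 27.3% → the hybrid format
Media: the hybrid format 22/34 = 64.7%, Format A 21/43 = 48.8% → the hybrid format
Finance: the hybrid format 10/15 = 66.7%, Format A 53/93 = 57.0% → the hybrid format
Manufacturing: the hybrid format 23/38 = 60.5%, Format A 25/48 = 52.1% → the hybrid format
Overall: the hybrid format 135/312 = 43.3%, Format A 102/195 = 52.3% → Format A
(The hybrid format wins every industry group but Format A wins overall — the hybrid format's applications skew toward the low-rate retail group.)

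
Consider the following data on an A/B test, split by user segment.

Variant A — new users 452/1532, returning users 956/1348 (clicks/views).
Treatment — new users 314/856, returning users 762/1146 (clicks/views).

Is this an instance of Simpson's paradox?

New users: Variant A 452/1532 = 29.5%, Treatment 314/856 = 36.7% → Treatment
Returning users: Variant A 956/1348 = 70.9%, Treatment 762/1146 = 66.5% → Variant A
Overall: Variant A 1408/2880 = 48.9%, Treatment 1076/2002 = 53.7% → Treatment
Neither sweeps: Variant A wins 1 of 2 groups, Treatment wins 1. Treatment wins overall but not every group — no Simpson reversal.

No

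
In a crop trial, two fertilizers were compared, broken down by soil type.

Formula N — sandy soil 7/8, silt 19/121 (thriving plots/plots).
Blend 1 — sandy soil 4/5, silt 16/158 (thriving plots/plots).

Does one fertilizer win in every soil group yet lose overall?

No

Sandy soil: Formula N 7/8 = 87.5%, Blend 1 4/5 = 80.0% → Formula N
Silt: Formula N 19/121 = 15.7%, Blend 1 16/158 = 10.1% → Formula N
Overall: Formula N 26/129 = 20.2%, Blend 1 20/163 = 12.3% → Formula N
Formula N wins overall and in every soil group — no reversal.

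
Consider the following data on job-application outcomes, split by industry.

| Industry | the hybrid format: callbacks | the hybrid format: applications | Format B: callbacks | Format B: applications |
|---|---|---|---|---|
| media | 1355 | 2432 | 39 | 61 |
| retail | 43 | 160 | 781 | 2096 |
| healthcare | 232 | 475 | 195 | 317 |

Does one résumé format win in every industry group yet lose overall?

Yes

Media: the hybrid format 1355/2432 = 55.7%, Format B 39/61 = 63.9% → Format B
Retail: the hybrid format 43/160 = 26.9%, Format B 781/2096 = 37.3% → Format B
Healthcare: the hybrid format 232/475 = 48.8%, Format B 195/317 = 61.5% → Format B
Overall: the hybrid format 1630/3067 = 53.1%, Format B 1015/2474 = 41.0% → the hybrid format
Format B wins each industry group but the hybrid format wins overall — the comparison reverses. Format B's applications skew toward retail, which has a lower base rate.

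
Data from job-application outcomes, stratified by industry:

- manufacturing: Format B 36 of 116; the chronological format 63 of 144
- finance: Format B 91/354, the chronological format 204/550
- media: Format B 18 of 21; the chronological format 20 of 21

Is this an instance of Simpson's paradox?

No

Manufacturing: Format B 36/116 = 31.0%, the chronological format 63/144 = 43.8% → the chronological format
Finance: Format B 91/354 = 25.7%, the chronological format 204/550 = 37.1% → the chronological format
Media: Format B 18/21 = 85.7%, the chronological format 20/21 = 95.2% → the chronological format
Overall: Format B 145/491 = 29.5%, the chronological format 287/715 = 40.1% → the chronological format
The chronological format wins overall and in every industry group — no reversal.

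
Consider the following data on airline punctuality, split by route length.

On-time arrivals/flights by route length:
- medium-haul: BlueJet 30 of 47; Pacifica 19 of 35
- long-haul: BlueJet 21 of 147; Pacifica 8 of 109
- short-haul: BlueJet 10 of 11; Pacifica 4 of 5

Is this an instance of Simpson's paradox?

Medium-haul: BlueJet 30/47 = 63.8%, Pacifica 19/35 = 54.3% → BlueJet
Long-haul: BlueJet 21/147 = 14.3%, Pacifica 8/109 = 7.3% → BlueJet
Short-haul: BlueJet 10/11 = 90.9%, Pacifica 4/5 = 80.0% → BlueJet
Overall: BlueJet 61/205 = 29.8%, Pacifica 31/149 = 20.8% → BlueJet
BlueJet wins overall and in every route group — no reversal.

No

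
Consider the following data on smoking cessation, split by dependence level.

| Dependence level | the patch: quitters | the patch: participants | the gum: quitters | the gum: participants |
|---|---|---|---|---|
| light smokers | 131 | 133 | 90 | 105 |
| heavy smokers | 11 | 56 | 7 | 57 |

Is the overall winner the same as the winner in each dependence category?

Light smokers: the patch 131/133 = 98.5%, the gum 90/105 = 85.7% → the patch
Heavy smokers: the patch 11/56 = 19.6%, the gum 7/57 = 12.3% → the patch
Overall: the patch 142/189 = 75.1%, the gum 97/162 = 59.9% → the patch
The patch wins overall and in every dependence group — no reversal.

Yes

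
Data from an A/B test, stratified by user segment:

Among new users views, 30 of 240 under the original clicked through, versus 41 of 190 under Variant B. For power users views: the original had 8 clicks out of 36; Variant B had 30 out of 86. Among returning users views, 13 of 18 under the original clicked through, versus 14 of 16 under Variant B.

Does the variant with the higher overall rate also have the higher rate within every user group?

Yes

New users: the original 30/240 = 12.5%, Variant B 41/190 = 21.6% → Variant B
Power users: the original 8/36 = 22.2%, Variant B 30/86 = 34.9% → Variant B
Returning users: the original 13/18 = 72.2%, Variant B 14/16 = 87.5% → Variant B
Overall: the original 51/294 = 17.3%, Variant B 85/292 = 29.1% → Variant B
Variant B wins overall and in every user group — no reversal.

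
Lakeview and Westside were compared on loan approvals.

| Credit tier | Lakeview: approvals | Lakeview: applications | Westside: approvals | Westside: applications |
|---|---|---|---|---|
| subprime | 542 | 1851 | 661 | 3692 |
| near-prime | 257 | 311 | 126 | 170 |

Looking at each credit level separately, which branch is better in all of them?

Lakeview

Subprime: Lakeview 542/1851 = 29.3%, Westside 661/3692 = 17.9% → Lakeview
Near-prime: Lakeview 257/311 = 82.6%, Westside 126/170 = 74.1% → Lakeview
Lakeview has the higher rate in both groups.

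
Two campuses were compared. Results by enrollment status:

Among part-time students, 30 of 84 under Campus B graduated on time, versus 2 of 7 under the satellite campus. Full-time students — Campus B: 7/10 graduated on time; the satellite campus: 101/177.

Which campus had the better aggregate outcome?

Part-time: Campus B 30/84 = 35.7%, the satellite campus 2/7 = 28.6% → Campus B
Full-time: Campus B 7/10 = 70.0%, the satellite campus 101/177 = 57.1% → Campus B
Overall: Campus B 37/94 = 39.4%, the satellite campus 103/184 = 56.0% → the satellite campus
(Campus B wins every enrollment group but the satellite campus wins overall — Campus B's students skew toward the low-rate part-time group.)

the satellite campus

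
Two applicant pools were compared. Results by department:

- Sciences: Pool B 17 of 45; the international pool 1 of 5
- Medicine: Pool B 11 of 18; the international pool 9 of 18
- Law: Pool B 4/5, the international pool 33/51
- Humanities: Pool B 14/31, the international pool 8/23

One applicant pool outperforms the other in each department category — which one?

Sciences: Pool B 17/45 = 37.8%, the international pool 1/5 = 20.0% → Pool B
Medicine: Pool B 11/18 = 61.1%, the international pool 9/18 = 50.0% → Pool B
Law: Pool B 4/5 = 80.0%, the international pool 33/51 = 64.7% → Pool B
Humanities: Pool B 14/31 = 45.2%, the international pool 8/23 = 34.8% → Pool B
Pool B has the higher rate in all 4 groups.

Pool B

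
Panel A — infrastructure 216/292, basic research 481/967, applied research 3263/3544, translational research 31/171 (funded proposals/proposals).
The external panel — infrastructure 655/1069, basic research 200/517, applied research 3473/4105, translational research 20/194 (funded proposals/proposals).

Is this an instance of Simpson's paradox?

Infrastructure: Panel A 216/292 = 74.0%, the external panel 655/1069 = 61.3% → Panel A
Basic research: Panel A 481/967 = 49.7%, the external panel 200/517 = 38.7% → Panel A
Applied research: Panel A 3263/3544 = 92.1%, the external panel 3473/4105 = 84.6% → Panel A
Translational research: Panel A 31/171 = 18.1%, the external panel 20/194 = 10.3% → Panel A
Overall: Panel A 3991/4974 = 80.2%, the external panel 4348/5885 = 73.9% → Panel A
Panel A wins overall and in every proposal group — no reversal.

No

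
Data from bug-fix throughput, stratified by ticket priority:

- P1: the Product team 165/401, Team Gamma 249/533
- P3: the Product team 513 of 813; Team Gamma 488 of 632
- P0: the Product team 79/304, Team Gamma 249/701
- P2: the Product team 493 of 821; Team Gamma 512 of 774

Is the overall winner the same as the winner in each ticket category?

Yes

P1: the Product team 165/401 = 41.1%, Team Gamma 249/533 = 46.7% → Team Gamma
P3: the Product team 513/813 = 63.1%, Team Gamma 488/632 = 77.2% → Team Gamma
P0: the Product team 79/304 = 26.0%, Team Gamma 249/701 = 35.5% → Team Gamma
P2: the Product team 493/821 = 60.0%, Team Gamma 512/774 = 66.1% → Team Gamma
Overall: the Product team 1250/2339 = 53.4%, Team Gamma 1498/2640 = 56.7% → Team Gamma
Team Gamma wins overall and in every ticket group — no reversal.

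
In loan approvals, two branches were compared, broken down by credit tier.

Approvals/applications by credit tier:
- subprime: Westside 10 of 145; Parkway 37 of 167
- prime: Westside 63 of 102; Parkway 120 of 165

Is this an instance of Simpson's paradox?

No

Subprime: Westside 10/145 = 6.9%, Parkway 37/167 = 22.2% → Parkway
Prime: Westside 63/102 = 61.8%, Parkway 120/165 = 72.7% → Parkway
Overall: Westside 73/247 = 29.6%, Parkway 157/332 = 47.3% → Parkway
Parkway wins overall and in every credit group — no reversal.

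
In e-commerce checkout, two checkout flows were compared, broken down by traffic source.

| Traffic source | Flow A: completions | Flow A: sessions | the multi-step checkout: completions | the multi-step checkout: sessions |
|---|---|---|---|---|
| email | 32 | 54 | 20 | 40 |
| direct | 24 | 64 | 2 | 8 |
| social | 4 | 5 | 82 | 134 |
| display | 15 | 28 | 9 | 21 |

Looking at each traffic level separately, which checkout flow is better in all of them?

Email: Flow A 32/54 = 59.3%, the multi-step checkout 20/40 = 50.0% → Flow A
Direct: Flow A 24/64 = 37.5%, the multi-step checkout 2/8 = 25.0% → Flow A
Social: Flow A 4/5 = 80.0%, the multi-step checkout 82/134 = 61.2% → Flow A
Display: Flow A 15/28 = 53.6%, the multi-step checkout 9/21 = 42.9% → Flow A
Flow A has the higher rate in all 4 groups.

Flow A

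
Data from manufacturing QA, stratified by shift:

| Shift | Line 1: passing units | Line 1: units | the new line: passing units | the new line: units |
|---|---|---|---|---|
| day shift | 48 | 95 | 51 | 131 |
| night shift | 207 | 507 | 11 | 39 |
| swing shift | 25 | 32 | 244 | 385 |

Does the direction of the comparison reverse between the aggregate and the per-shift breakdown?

Day shift: Line 1 48/95 = 50.5%, the new line 51/131 = 38.9% → Line 1
Night shift: Line 1 207/507 = 40.8%, the new line 11/39 = 28.2% → Line 1
Swing shift: Line 1 25/32 = 78.1%, the new line 244/385 = 63.4% → Line 1
Overall: Line 1 280/634 = 44.2%, the new line 306/555 = 55.1% → the new line
Line 1 wins each shift group but the new line wins overall — the comparison reverses. Line 1's units skew toward night shift, which has a lower base rate.

Yes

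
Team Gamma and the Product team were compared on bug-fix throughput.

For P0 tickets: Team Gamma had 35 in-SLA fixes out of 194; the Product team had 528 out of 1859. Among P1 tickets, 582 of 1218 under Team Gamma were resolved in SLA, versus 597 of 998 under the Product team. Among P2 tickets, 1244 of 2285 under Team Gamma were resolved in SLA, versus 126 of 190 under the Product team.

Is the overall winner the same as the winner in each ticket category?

No

P0: Team Gamma 35/194 = 18.0%, the Product team 528/1859 = 28.4% → the Product team
P1: Team Gamma 582/1218 = 47.8%, the Product team 597/998 = 59.8% → the Product team
P2: Team Gamma 1244/2285 = 54.4%, the Product team 126/190 = 66.3% → the Product team
Overall: Team Gamma 1861/3697 = 50.3%, the Product team 1251/3047 = 41.1% → Team Gamma
The Product team wins each ticket group but Team Gamma wins overall — the comparison reverses. The Product team's tickets skew toward P0, which has a lower base rate.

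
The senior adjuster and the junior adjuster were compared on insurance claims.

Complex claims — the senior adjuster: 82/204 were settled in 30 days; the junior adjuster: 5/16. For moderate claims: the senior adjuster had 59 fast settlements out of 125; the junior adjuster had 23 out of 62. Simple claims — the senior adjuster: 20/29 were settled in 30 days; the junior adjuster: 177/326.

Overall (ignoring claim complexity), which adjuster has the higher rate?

Complex: the senior adjuster 82/204 = 40.2%, the junior adjuster 5/16 = 31.2% → the senior adjuster
Moderate: the senior adjuster 59/125 = 47.2%, the junior adjuster 23/62 = 37.1% → the senior adjuster
Simple: the senior adjuster 20/29 = 69.0%, the junior adjuster 177/326 = 54.3% → the senior adjuster
Overall: the senior adjuster 161/358 = 45.0%, the junior adjuster 205/404 = 50.7% → the junior adjuster
(The senior adjuster wins every claim group but the junior adjuster wins overall — the senior adjuster's claims skew toward the low-rate complex group.)

the junior adjuster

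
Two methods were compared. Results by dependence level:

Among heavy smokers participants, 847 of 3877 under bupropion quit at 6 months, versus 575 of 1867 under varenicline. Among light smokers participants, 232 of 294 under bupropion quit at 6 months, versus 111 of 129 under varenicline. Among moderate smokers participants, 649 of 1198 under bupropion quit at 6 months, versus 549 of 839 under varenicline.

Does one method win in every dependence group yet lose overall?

No

Heavy smokers: bupropion 847/3877 = 21.8%, varenicline 575/1867 = 30.8% → varenicline
Light smokers: bupropion 232/294 = 78.9%, varenicline 111/129 = 86.0% → varenicline
Moderate smokers: bupropion 649/1198 = 54.2%, varenicline 549/839 = 65.4% → varenicline
Overall: bupropion 1728/5369 = 32.2%, varenicline 1235/2835 = 43.6% → varenicline
Varenicline wins overall and in every dependence group — no reversal.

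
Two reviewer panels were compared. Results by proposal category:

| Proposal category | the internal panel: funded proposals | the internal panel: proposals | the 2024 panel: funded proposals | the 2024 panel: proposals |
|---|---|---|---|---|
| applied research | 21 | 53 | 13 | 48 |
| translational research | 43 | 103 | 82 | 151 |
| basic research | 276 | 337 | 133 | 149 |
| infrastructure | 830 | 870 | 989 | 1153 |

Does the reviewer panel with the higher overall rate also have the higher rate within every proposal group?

No

Applied research: the internal panel 21/53 = 39.6%, the 2024 panel 13/48 = 27.1% → the internal panel
Translational research: the internal panel 43/103 = 41.7%, the 2024 panel 82/151 = 54.3% → the 2024 panel
Basic research: the internal panel 276/337 = 81.9%, the 2024 panel 133/149 = 89.3% → the 2024 panel
Infrastructure: the internal panel 830/870 = 95.4%, the 2024 panel 989/1153 = 85.8% → the internal panel
Overall: the internal panel 1170/1363 = 85.8%, the 2024 panel 1217/1501 = 81.1% → the internal panel
Neither sweeps: the internal panel wins 2 of 4 groups, the 2024 panel wins 2. The internal panel wins overall but not every group — no Simpson reversal.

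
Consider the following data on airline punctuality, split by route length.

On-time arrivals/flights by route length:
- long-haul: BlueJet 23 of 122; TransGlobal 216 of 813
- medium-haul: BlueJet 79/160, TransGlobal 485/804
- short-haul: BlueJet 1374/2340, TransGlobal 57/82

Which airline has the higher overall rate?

BlueJet

Long-haul: BlueJet 23/122 = 18.9%, TransGlobal 216/813 = 26.6% → TransGlobal
Medium-haul: BlueJet 79/160 = 49.4%, TransGlobal 485/804 = 60.3% → TransGlobal
Short-haul: BlueJet 1374/2340 = 58.7%, TransGlobal 57/82 = 69.5% → TransGlobal
Overall: BlueJet 1476/2622 = 56.3%, TransGlobal 758/1699 = 44.6% → BlueJet
(TransGlobal wins every route group but BlueJet wins overall — TransGlobal's flights skew toward the low-rate long-haul group.)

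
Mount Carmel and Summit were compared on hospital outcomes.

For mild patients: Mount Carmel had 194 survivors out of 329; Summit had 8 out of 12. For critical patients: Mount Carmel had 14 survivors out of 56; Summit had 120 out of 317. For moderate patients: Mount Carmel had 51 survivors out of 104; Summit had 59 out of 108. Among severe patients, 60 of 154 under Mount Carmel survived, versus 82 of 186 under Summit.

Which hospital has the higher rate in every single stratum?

Mild: Mount Carmel 194/329 = 59.0%, Summit 8/12 = 66.7% → Summit
Critical: Mount Carmel 14/56 = 25.0%, Summit 120/317 = 37.9% → Summit
Moderate: Mount Carmel 51/104 = 49.0%, Summit 59/108 = 54.6% → Summit
Severe: Mount Carmel 60/154 = 39.0%, Summit 82/186 = 44.1% → Summit
Summit has the higher rate in all 4 groups.

Summit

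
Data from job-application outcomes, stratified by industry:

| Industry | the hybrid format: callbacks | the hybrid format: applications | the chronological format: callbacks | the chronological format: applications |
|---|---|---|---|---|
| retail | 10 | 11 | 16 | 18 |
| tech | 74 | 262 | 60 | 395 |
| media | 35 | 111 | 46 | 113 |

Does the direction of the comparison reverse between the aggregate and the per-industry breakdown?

Retail: the hybrid format 10/11 = 90.9%, the chronological format 16/18 = 88.9% → the hybrid format
Tech: the hybrid format 74/262 = 28.2%, the chronological format 60/395 = 15.2% → the hybrid format
Media: the hybrid format 35/111 = 31.5%, the chronological format 46/113 = 40.7% → the chronological format
Overall: the hybrid format 119/384 = 31.0%, the chronological format 122/526 = 23.2% → the hybrid format
Neither sweeps: the hybrid format wins 2 of 3 groups, the chronological format wins 1. The hybrid format wins overall but not every group — no Simpson reversal.

No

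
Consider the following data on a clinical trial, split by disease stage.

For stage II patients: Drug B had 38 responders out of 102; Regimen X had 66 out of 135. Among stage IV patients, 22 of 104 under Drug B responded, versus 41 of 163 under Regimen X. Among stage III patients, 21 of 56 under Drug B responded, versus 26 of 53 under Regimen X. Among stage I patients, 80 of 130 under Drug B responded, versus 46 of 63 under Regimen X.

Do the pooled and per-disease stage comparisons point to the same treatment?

Yes

Stage II: Drug B 38/102 = 37.3%, Regimen X 66/135 = 48.9% → Regimen X
Stage IV: Drug B 22/104 = 21.2%, Regimen X 41/163 = 25.2% → Regimen X
Stage III: Drug B 21/56 = 37.5%, Regimen X 26/53 = 49.1% → Regimen X
Stage I: Drug B 80/130 = 61.5%, Regimen X 46/63 = 73.0% → Regimen X
Overall: Drug B 161/392 = 41.1%, Regimen X 179/414 = 43.2% → Regimen X
Regimen X wins overall and in every disease group — no reversal.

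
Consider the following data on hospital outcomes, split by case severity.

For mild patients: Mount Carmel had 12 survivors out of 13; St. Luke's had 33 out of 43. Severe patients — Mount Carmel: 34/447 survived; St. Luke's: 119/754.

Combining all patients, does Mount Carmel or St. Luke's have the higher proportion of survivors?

St. Luke's

Mild: Mount Carmel 12/13 = 92.3%, St. Luke's 33/43 = 76.7% → Mount Carmel
Severe: Mount Carmel 34/447 = 7.6%, St. Luke's 119/754 = 15.8% → St. Luke's
Overall: Mount Carmel 46/460 = 10.0%, St. Luke's 152/797 = 19.1% → St. Luke's
(Neither sweeps every case group, but St. Luke's has the higher pooled rate.)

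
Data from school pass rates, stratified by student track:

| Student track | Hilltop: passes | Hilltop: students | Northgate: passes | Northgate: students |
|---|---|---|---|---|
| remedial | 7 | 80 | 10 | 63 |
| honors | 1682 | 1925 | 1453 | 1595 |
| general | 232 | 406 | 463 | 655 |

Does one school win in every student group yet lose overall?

No

Remedial: Hilltop 7/80 = 8.8%, Northgate 10/63 = 15.9% → Northgate
Honors: Hilltop 1682/1925 = 87.4%, Northgate 1453/1595 = 91.1% → Northgate
General: Hilltop 232/406 = 57.1%, Northgate 463/655 = 70.7% → Northgate
Overall: Hilltop 1921/2411 = 79.7%, Northgate 1926/2313 = 83.3% → Northgate
Northgate wins overall and in every student group — no reversal.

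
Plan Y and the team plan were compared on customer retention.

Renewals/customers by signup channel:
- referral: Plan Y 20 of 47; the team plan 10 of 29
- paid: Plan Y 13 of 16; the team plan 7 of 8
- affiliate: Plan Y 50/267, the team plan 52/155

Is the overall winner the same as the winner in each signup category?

No

Referral: Plan Y 20/47 = 42.6%, the team plan 10/29 = 34.5% → Plan Y
Paid: Plan Y 13/16 = 81.2%, the team plan 7/8 = 87.5% → the team plan
Affiliate: Plan Y 50/267 = 18.7%, the team plan 52/155 = 33.5% → the team plan
Overall: Plan Y 83/330 = 25.2%, the team plan 69/192 = 35.9% → the team plan
Neither sweeps: Plan Y wins 1 of 3 groups, the team plan wins 2. The team plan wins overall but not every group — no Simpson reversal.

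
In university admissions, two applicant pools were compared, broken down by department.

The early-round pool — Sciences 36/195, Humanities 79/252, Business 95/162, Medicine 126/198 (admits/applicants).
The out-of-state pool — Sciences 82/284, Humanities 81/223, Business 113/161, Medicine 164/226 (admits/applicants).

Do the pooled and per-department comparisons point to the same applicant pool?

Sciences: the early-round pool 36/195 = 18.5%, the out-of-state pool 82/284 = 28.9% → the out-of-state pool
Humanities: the early-round pool 79/252 = 31.3%, the out-of-state pool 81/223 = 36.3% → the out-of-state pool
Business: the early-round pool 95/162 = 58.6%, the out-of-state pool 113/161 = 70.2% → the out-of-state pool
Medicine: the early-round pool 126/198 = 63.6%, the out-of-state pool 164/226 = 72.6% → the out-of-state pool
Overall: the early-round pool 336/807 = 41.6%, the out-of-state pool 440/894 = 49.2% → the out-of-state pool
The out-of-state pool wins overall and in every department group — no reversal.

Yes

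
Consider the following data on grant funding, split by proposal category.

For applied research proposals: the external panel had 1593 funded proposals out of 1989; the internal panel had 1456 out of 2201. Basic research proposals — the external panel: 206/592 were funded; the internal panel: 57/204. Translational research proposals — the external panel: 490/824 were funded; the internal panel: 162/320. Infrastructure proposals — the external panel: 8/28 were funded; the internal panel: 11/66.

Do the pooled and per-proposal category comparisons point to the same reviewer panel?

Yes

Applied research: the external panel 1593/1989 = 80.1%, the internal panel 1456/2201 = 66.2% → the external panel
Basic research: the external panel 206/592 = 34.8%, the internal panel 57/204 = 27.9% → the external panel
Translational research: the external panel 490/824 = 59.5%, the internal panel 162/320 = 50.6% → the external panel
Infrastructure: the external panel 8/28 = 28.6%, the internal panel 11/66 = 16.7% → the external panel
Overall: the external panel 2297/3433 = 66.9%, the internal panel 1686/2791 = 60.4% → the external panel
The external panel wins overall and in every proposal group — no reversal.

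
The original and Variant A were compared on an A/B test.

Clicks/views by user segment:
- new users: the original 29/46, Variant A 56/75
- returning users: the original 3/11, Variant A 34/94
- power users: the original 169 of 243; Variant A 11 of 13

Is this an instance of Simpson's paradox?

Yes

New users: the original 29/46 = 63.0%, Variant A 56/75 = 74.7% → Variant A
Returning users: the original 3/11 = 27.3%, Variant A 34/94 = 36.2% → Variant A
Power users: the original 169/243 = 69.5%, Variant A 11/13 = 84.6% → Variant A
Overall: the original 201/300 = 67.0%, Variant A 101/182 = 55.5% → the original
Variant A wins each user group but the original wins overall — the comparison reverses. Variant A's views skew toward returning users, which has a lower base rate.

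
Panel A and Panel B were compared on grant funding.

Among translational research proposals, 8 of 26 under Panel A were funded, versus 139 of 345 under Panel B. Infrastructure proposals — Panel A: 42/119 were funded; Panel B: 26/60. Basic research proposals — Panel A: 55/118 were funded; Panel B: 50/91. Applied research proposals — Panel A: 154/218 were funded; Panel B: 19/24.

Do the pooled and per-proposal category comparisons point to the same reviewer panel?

Translational research: Panel A 8/26 = 30.8%, Panel B 139/345 = 40.3% → Panel B
Infrastructure: Panel A 42/119 = 35.3%, Panel B 26/60 = 43.3% → Panel B
Basic research: Panel A 55/118 = 46.6%, Panel B 50/91 = 54.9% → Panel B
Applied research: Panel A 154/218 = 70.6%, Panel B 19/24 = 79.2% → Panel B
Overall: Panel A 259/481 = 53.8%, Panel B 234/520 = 45.0% → Panel A
Panel B wins each proposal group but Panel A wins overall — the comparison reverses. Panel B's proposals skew toward translational research, which has a lower base rate.

No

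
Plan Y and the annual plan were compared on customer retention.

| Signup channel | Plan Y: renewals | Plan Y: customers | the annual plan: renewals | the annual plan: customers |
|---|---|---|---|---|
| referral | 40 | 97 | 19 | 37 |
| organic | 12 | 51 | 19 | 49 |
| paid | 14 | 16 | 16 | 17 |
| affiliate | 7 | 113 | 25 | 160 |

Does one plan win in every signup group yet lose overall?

No

Referral: Plan Y 40/97 = 41.2%, the annual plan 19/37 = 51.4% → the annual plan
Organic: Plan Y 12/51 = 23.5%, the annual plan 19/49 = 38.8% → the annual plan
Paid: Plan Y 14/16 = 87.5%, the annual plan 16/17 = 94.1% → the annual plan
Affiliate: Plan Y 7/113 = 6.2%, the annual plan 25/160 = 15.6% → the annual plan
Overall: Plan Y 73/277 = 26.4%, the annual plan 79/263 = 30.0% → the annual plan
The annual plan wins overall and in every signup group — no reversal.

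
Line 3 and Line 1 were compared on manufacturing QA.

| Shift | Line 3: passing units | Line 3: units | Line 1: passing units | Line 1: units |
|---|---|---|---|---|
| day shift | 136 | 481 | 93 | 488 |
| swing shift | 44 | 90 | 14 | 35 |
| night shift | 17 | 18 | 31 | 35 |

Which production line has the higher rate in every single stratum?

Line 3

Day shift: Line 3 136/481 = 28.3%, Line 1 93/488 = 19.1% → Line 3
Swing shift: Line 3 44/90 = 48.9%, Line 1 14/35 = 40.0% → Line 3
Night shift: Line 3 17/18 = 94.4%, Line 1 31/35 = 88.6% → Line 3
Line 3 has the higher rate in all 3 groups.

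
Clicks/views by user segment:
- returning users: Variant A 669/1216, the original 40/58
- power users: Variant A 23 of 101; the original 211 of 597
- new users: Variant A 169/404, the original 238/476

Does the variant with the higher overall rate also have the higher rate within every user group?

No

Returning users: Variant A 669/1216 = 55.0%, the original 40/58 = 69.0% → the original
Power users: Variant A 23/101 = 22.8%, the original 211/597 = 35.3% → the original
New users: Variant A 169/404 = 41.8%, the original 238/476 = 50.0% → the original
Overall: Variant A 861/1721 = 50.0%, the original 489/1131 = 43.2% → Variant A
The original wins each user group but Variant A wins overall — the comparison reverses. The original's views skew toward power users, which has a lower base rate.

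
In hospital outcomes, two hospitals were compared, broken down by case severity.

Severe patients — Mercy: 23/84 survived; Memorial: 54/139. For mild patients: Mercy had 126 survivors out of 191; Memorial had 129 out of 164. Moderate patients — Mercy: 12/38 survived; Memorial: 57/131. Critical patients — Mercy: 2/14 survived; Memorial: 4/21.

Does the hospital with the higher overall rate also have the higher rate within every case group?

Yes

Severe: Mercy 23/84 = 27.4%, Memorial 54/139 = 38.8% → Memorial
Mild: Mercy 126/191 = 66.0%, Memorial 129/164 = 78.7% → Memorial
Moderate: Mercy 12/38 = 31.6%, Memorial 57/131 = 43.5% → Memorial
Critical: Mercy 2/14 = 14.3%, Memorial 4/21 = 19.0% → Memorial
Overall: Mercy 163/327 = 49.8%, Memorial 244/455 = 53.6% → Memorial
Memorial wins overall and in every case group — no reversal.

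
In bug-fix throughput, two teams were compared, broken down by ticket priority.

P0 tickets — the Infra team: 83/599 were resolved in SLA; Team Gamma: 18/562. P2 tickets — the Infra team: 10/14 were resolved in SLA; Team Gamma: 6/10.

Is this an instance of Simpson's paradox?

No

P0: the Infra team 83/599 = 13.9%, Team Gamma 18/562 = 3.2% → the Infra team
P2: the Infra team 10/14 = 71.4%, Team Gamma 6/10 = 60.0% → the Infra team
Overall: the Infra team 93/613 = 15.2%, Team Gamma 24/572 = 4.2% → the Infra team
The Infra team wins overall and in every ticket group — no reversal.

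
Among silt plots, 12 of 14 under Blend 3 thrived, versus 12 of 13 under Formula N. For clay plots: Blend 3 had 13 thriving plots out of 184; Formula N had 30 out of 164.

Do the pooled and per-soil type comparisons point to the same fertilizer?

Silt: Blend 3 12/14 = 85.7%, Formula N 12/13 = 92.3% → Formula N
Clay: Blend 3 13/184 = 7.1%, Formula N 30/164 = 18.3% → Formula N
Overall: Blend 3 25/198 = 12.6%, Formula N 42/177 = 23.7% → Formula N
Formula N wins overall and in every soil group — no reversal.

Yes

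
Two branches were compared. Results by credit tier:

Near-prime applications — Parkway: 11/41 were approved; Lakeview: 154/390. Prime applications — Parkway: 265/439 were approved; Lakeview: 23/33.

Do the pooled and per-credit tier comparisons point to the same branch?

No

Near-prime: Parkway 11/41 = 26.8%, Lakeview 154/390 = 39.5% → Lakeview
Prime: Parkway 265/439 = 60.4%, Lakeview 23/33 = 69.7% → Lakeview
Overall: Parkway 276/480 = 57.5%, Lakeview 177/423 = 41.8% → Parkway
Lakeview wins each credit group but Parkway wins overall — the comparison reverses. Lakeview's applications skew toward near-prime, which has a lower base rate.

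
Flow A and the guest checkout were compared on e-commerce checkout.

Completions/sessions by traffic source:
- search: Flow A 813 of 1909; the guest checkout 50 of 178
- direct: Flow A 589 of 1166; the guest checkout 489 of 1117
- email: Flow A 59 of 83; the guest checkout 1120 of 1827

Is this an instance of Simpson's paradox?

Yes

Search: Flow A 813/1909 = 42.6%, the guest checkout 50/178 = 28.1% → Flow A
Direct: Flow A 589/1166 = 50.5%, the guest checkout 489/1117 = 43.8% → Flow A
Email: Flow A 59/83 = 71.1%, the guest checkout 1120/1827 = 61.3% → Flow A
Overall: Flow A 1461/3158 = 46.3%, the guest checkout 1659/3122 = 53.1% → the guest checkout
Flow A wins each traffic group but the guest checkout wins overall — the comparison reverses. Flow A's sessions skew toward search, which has a lower base rate.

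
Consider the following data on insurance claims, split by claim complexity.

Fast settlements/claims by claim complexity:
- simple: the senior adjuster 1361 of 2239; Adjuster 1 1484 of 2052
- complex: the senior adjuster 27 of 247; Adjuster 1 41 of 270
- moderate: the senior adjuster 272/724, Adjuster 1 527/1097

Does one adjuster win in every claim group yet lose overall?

Simple: the senior adjuster 1361/2239 = 60.8%, Adjuster 1 1484/2052 = 72.3% → Adjuster 1
Complex: the senior adjuster 27/247 = 10.9%, Adjuster 1 41/270 = 15.2% → Adjuster 1
Moderate: the senior adjuster 272/724 = 37.6%, Adjuster 1 527/1097 = 48.0% → Adjuster 1
Overall: the senior adjuster 1660/3210 = 51.7%, Adjuster 1 2052/3419 = 60.0% → Adjuster 1
Adjuster 1 wins overall and in every claim group — no reversal.

No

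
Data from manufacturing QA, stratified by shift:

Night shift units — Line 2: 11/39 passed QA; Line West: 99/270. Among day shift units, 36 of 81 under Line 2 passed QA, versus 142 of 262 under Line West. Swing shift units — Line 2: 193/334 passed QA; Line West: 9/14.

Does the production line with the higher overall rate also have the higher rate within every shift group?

Night shift: Line 2 11/39 = 28.2%, Line West 99/270 = 36.7% → Line West
Day shift: Line 2 36/81 = 44.4%, Line West 142/262 = 54.2% → Line West
Swing shift: Line 2 193/334 = 57.8%, Line West 9/14 = 64.3% → Line West
Overall: Line 2 240/454 = 52.9%, Line West 250/546 = 45.8% → Line 2
Line West wins each shift group but Line 2 wins overall — the comparison reverses. Line West's units skew toward night shift, which has a lower base rate.

No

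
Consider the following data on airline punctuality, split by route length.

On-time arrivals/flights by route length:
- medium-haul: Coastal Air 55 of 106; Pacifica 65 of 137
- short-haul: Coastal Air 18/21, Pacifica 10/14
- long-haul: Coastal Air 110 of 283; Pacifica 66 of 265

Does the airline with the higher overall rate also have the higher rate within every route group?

Medium-haul: Coastal Air 55/106 = 51.9%, Pacifica 65/137 = 47.4% → Coastal Air
Short-haul: Coastal Air 18/21 = 85.7%, Pacifica 10/14 = 71.4% → Coastal Air
Long-haul: Coastal Air 110/283 = 38.9%, Pacifica 66/265 = 24.9% → Coastal Air
Overall: Coastal Air 183/410 = 44.6%, Pacifica 141/416 = 33.9% → Coastal Air
Coastal Air wins overall and in every route group — no reversal.

Yes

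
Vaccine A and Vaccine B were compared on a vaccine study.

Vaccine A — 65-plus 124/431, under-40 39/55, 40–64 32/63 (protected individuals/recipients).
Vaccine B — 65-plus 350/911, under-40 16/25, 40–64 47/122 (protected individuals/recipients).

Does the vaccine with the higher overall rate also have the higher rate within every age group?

No

65-plus: Vaccine A 124/431 = 28.8%, Vaccine B 350/911 = 38.4% → Vaccine B
Under-40: Vaccine A 39/55 = 70.9%, Vaccine B 16/25 = 64.0% → Vaccine A
40–64: Vaccine A 32/63 = 50.8%, Vaccine B 47/122 = 38.5% → Vaccine A
Overall: Vaccine A 195/549 = 35.5%, Vaccine B 413/1058 = 39.0% → Vaccine B
Neither sweeps: Vaccine A wins 2 of 3 groups, Vaccine B wins 1. Vaccine B wins overall but not every group — no Simpson reversal.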